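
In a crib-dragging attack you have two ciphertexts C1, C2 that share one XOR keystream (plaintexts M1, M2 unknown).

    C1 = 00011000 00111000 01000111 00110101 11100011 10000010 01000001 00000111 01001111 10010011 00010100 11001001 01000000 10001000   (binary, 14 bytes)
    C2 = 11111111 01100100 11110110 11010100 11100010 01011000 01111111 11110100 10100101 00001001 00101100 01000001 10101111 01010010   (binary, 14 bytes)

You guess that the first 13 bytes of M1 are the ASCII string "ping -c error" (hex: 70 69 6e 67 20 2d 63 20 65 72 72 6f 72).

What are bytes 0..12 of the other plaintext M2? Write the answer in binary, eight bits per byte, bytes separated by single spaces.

10010111 00110101 11011111 10000110 00100001 11110111 01011101 11010011 10001111 11101000 01001010 11100111 10011101

First, C1 ⊕ C2 = (M1 ⊕ K) ⊕ (M2 ⊕ K) = M1 ⊕ M2, so the key drops out. Then M2 = (M1 ⊕ M2) ⊕ M1 over the first 13 bytes.
byte 0: (18 ⊕ ff) ⊕ 70 = e7 ⊕ 70 = 97
byte 1: (38 ⊕ 64) ⊕ 69 = 5c ⊕ 69 = 35
byte 2: (47 ⊕ f6) ⊕ 6e = b1 ⊕ 6e = df
byte 3: (35 ⊕ d4) ⊕ 67 = e1 ⊕ 67 = 86
byte 4: (e3 ⊕ e2) ⊕ 20 = 01 ⊕ 20 = 21
byte 5: (82 ⊕ 58) ⊕ 2d = da ⊕ 2d = f7
byte 6: (41 ⊕ 7f) ⊕ 63 = 3e ⊕ 63 = 5d
byte 7: (07 ⊕ f4) ⊕ 20 = f3 ⊕ 20 = d3
byte 8: (4f ⊕ a5) ⊕ 65 = ea ⊕ 65 = 8f
byte 9: (93 ⊕ 09) ⊕ 72 = 9a ⊕ 72 = e8
byte 10: (14 ⊕ 2c) ⊕ 72 = 38 ⊕ 72 = 4a
byte 11: (c9 ⊕ 41) ⊕ 6f = 88 ⊕ 6f = e7
byte 12: (40 ⊕ af) ⊕ 72 = ef ⊕ 72 = 9d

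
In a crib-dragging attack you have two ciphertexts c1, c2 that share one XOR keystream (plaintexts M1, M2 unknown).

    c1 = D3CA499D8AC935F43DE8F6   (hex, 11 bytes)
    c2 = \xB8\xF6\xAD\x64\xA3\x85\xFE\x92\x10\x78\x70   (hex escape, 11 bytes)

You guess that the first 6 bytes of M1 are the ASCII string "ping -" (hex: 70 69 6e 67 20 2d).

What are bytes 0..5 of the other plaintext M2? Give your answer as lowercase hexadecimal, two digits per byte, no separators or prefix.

First, c1 ⊕ c2 = (M1 ⊕ K) ⊕ (M2 ⊕ K) = M1 ⊕ M2, so the key drops out. Then M2 = (M1 ⊕ M2) ⊕ M1 over the first 6 bytes.
byte 0: (d3 XOR b8) XOR 70 = 6b XOR 70 = 1b
byte 1: (ca XOR f6) XOR 69 = 3c XOR 69 = 55
byte 2: (49 XOR ad) XOR 6e = e4 XOR 6e = 8a
byte 3: (9d XOR 64) XOR 67 = f9 XOR 67 = 9e
byte 4: (8a XOR a3) XOR 20 = 29 XOR 20 = 09
byte 5: (c9 XOR 85) XOR 2d = 4c XOR 2d = 61

1b558a9e0961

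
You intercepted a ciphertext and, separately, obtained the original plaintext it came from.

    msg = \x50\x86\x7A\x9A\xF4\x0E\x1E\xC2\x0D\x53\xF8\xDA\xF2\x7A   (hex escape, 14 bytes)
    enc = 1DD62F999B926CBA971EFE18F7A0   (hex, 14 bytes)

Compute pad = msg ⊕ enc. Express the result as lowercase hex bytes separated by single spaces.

Since enc = msg ⊕ pad, XORing both sides with msg gives pad = msg ⊕ enc.
 80 XOR  29 =  77
134 XOR 214 =  80
122 XOR  47 =  85
154 XOR 153 =   3
244 XOR 155 = 111
 14 XOR 146 = 156
 30 XOR 108 = 114
194 XOR 186 = 120
 13 XOR 151 = 154
 83 XOR  30 =  77
248 XOR 254 =   6
218 XOR  24 = 194
242 XOR 247 =   5
122 XOR 160 = 218

4d 50 55 03 6f 9c 72 78 9a 4d 06 c2 05 da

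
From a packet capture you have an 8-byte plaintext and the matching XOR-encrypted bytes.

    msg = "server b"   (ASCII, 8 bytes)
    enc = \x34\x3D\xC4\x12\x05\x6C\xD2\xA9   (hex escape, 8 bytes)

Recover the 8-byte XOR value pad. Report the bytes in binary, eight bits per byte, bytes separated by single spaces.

01000111 01011000 10110110 01100100 01100000 00011110 11110010 11001011

Since enc = msg ⊕ pad, XORing both sides with msg gives pad = msg ⊕ enc.
115 ⊕  52 =  71
101 ⊕  61 =  88
114 ⊕ 196 = 182
118 ⊕  18 = 100
101 ⊕   5 =  96
114 ⊕ 108 =  30
 32 ⊕ 210 = 242
 98 ⊕ 169 = 203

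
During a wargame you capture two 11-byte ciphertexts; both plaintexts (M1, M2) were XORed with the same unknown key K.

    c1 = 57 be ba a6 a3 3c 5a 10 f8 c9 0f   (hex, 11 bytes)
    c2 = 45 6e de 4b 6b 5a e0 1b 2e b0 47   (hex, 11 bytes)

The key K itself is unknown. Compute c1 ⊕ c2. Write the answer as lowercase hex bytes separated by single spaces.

12 d0 64 ed c8 66 ba 0b d6 79 48

c1 ⊕ c2 = (M1 ⊕ K) ⊕ (M2 ⊕ K) = M1 ⊕ M2 — the shared key cancels under XOR.
byte 0: 57 ⊕ 45 = 12
byte 1: be ⊕ 6e = d0
byte 2: ba ⊕ de = 64
byte 3: a6 ⊕ 4b = ed
byte 4: a3 ⊕ 6b = c8
byte 5: 3c ⊕ 5a = 66
byte 6: 5a ⊕ e0 = ba
byte 7: 10 ⊕ 1b = 0b
byte 8: f8 ⊕ 2e = d6
byte 9: c9 ⊕ b0 = 79
byte 10: 0f ⊕ 47 = 48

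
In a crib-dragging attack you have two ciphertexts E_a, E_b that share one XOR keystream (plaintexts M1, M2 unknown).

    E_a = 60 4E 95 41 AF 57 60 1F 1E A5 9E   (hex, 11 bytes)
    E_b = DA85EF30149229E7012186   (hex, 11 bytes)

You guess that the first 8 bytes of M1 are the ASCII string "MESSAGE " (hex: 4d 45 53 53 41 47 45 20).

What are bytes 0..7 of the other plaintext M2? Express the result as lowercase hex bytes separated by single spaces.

First, E_a ⊕ E_b = (M1 ⊕ K) ⊕ (M2 ⊕ K) = M1 ⊕ M2, so the key drops out. Then M2 = (M1 ⊕ M2) ⊕ M1 over the first 8 bytes.
byte 0: (60 xor da) xor 4d = ba xor 4d = f7
byte 1: (4e xor 85) xor 45 = cb xor 45 = 8e
byte 2: (95 xor ef) xor 53 = 7a xor 53 = 29
byte 3: (41 xor 30) xor 53 = 71 xor 53 = 22
byte 4: (af xor 14) xor 41 = bb xor 41 = fa
byte 5: (57 xor 92) xor 47 = c5 xor 47 = 82
byte 6: (60 xor 29) xor 45 = 49 xor 45 = 0c
byte 7: (1f xor e7) xor 20 = f8 xor 20 = d8

f7 8e 29 22 fa 82 0c d8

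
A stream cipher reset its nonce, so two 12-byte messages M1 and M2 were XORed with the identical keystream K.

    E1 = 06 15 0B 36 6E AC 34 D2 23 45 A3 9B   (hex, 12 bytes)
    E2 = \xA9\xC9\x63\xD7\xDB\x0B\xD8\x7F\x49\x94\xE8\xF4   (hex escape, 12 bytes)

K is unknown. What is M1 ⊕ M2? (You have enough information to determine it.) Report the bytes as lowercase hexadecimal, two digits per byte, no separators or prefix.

afdc68e1b5a7ecad6ad14b6f

E1 ⊕ E2 = (M1 ⊕ K) ⊕ (M2 ⊕ K) = M1 ⊕ M2 — the shared key cancels under XOR.
06 XOR a9 = af
15 XOR c9 = dc
0b XOR 63 = 68
36 XOR d7 = e1
6e XOR db = b5
ac XOR 0b = a7
34 XOR d8 = ec
d2 XOR 7f = ad
23 XOR 49 = 6a
45 XOR 94 = d1
a3 XOR e8 = 4b
9b XOR f4 = 6f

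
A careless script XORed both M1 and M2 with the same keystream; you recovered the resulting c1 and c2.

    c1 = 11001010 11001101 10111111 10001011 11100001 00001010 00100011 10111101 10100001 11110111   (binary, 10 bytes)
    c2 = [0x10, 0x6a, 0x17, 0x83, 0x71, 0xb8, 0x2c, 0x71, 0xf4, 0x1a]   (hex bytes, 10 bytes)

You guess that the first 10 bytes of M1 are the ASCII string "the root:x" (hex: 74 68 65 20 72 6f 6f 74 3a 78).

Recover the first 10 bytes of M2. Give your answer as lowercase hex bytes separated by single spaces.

ae cf cd 28 e2 dd 60 b8 6f 95

First, c1 ⊕ c2 = (M1 ⊕ K) ⊕ (M2 ⊕ K) = M1 ⊕ M2, so the key drops out. Then M2 = (M1 ⊕ M2) ⊕ M1 over the first 10 bytes.
byte 0: (ca xor 10) xor 74 = da xor 74 = ae
byte 1: (cd xor 6a) xor 68 = a7 xor 68 = cf
byte 2: (bf xor 17) xor 65 = a8 xor 65 = cd
byte 3: (8b xor 83) xor 20 = 08 xor 20 = 28
byte 4: (e1 xor 71) xor 72 = 90 xor 72 = e2
byte 5: (0a xor b8) xor 6f = b2 xor 6f = dd
byte 6: (23 xor 2c) xor 6f = 0f xor 6f = 60
byte 7: (bd xor 71) xor 74 = cc xor 74 = b8
byte 8: (a1 xor f4) xor 3a = 55 xor 3a = 6f
byte 9: (f7 xor 1a) xor 78 = ed xor 78 = 95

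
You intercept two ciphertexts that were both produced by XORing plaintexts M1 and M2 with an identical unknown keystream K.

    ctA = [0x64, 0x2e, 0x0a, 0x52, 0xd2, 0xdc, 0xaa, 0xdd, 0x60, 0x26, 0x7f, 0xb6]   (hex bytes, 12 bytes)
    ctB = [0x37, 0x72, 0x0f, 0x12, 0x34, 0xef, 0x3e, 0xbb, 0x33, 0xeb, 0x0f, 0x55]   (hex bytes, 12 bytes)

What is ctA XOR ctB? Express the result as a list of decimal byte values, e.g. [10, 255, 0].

[83, 92, 5, 64, 230, 51, 148, 102, 83, 205, 112, 227]

ctA ⊕ ctB = (M1 ⊕ K) ⊕ (M2 ⊕ K) = M1 ⊕ M2 — the shared key cancels under XOR.
byte 0: 100 ⊕  55 =  83
byte 1:  46 ⊕ 114 =  92
byte 2:  10 ⊕  15 =   5
byte 3:  82 ⊕  18 =  64
byte 4: 210 ⊕  52 = 230
byte 5: 220 ⊕ 239 =  51
byte 6: 170 ⊕  62 = 148
byte 7: 221 ⊕ 187 = 102
byte 8:  96 ⊕  51 =  83
byte 9:  38 ⊕ 235 = 205
byte 10: 127 ⊕  15 = 112
byte 11: 182 ⊕  85 = 227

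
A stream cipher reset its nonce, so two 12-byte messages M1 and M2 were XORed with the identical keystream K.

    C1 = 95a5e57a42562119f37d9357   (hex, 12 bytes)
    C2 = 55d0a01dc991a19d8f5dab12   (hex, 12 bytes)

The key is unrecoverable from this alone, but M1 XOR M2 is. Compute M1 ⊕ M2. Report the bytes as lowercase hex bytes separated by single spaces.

C1 ⊕ C2 = (M1 ⊕ K) ⊕ (M2 ⊕ K) = M1 ⊕ M2 — the shared key cancels under XOR.
95 XOR 55 = c0
a5 XOR d0 = 75
e5 XOR a0 = 45
7a XOR 1d = 67
42 XOR c9 = 8b
56 XOR 91 = c7
21 XOR a1 = 80
19 XOR 9d = 84
f3 XOR 8f = 7c
7d XOR 5d = 20
93 XOR ab = 38
57 XOR 12 = 45

c0 75 45 67 8b c7 80 84 7c 20 38 45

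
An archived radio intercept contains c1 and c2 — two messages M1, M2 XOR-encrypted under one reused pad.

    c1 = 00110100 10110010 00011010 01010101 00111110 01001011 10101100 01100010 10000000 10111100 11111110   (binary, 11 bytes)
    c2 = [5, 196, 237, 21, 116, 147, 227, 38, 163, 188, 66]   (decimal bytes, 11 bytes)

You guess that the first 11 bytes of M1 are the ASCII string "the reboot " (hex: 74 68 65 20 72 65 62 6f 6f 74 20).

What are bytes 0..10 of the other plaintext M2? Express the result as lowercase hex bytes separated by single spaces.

45 1e 92 60 38 bd 2d 2b 4c 74 9c

First, c1 ⊕ c2 = (M1 ⊕ K) ⊕ (M2 ⊕ K) = M1 ⊕ M2, so the key drops out. Then M2 = (M1 ⊕ M2) ⊕ M1 over the first 11 bytes.
byte 0: (34 xor 05) xor 74 = 31 xor 74 = 45
byte 1: (b2 xor c4) xor 68 = 76 xor 68 = 1e
byte 2: (1a xor ed) xor 65 = f7 xor 65 = 92
byte 3: (55 xor 15) xor 20 = 40 xor 20 = 60
byte 4: (3e xor 74) xor 72 = 4a xor 72 = 38
byte 5: (4b xor 93) xor 65 = d8 xor 65 = bd
byte 6: (ac xor e3) xor 62 = 4f xor 62 = 2d
byte 7: (62 xor 26) xor 6f = 44 xor 6f = 2b
byte 8: (80 xor a3) xor 6f = 23 xor 6f = 4c
byte 9: (bc xor bc) xor 74 = 00 xor 74 = 74
byte 10: (fe xor 42) xor 20 = bc xor 20 = 9c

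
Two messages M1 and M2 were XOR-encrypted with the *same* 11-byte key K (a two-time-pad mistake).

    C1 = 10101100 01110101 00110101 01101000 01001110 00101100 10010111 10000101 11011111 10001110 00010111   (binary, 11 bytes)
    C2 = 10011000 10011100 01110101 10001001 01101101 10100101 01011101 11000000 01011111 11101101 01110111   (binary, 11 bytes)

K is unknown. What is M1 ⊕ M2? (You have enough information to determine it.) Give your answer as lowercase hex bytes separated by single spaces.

34 e9 40 e1 23 89 ca 45 80 63 60

C1 ⊕ C2 = (M1 ⊕ K) ⊕ (M2 ⊕ K) = M1 ⊕ M2 — the shared key cancels under XOR.
byte 0: 10101100 XOR 10011000 = 00110100
byte 1: 01110101 XOR 10011100 = 11101001
byte 2: 00110101 XOR 01110101 = 01000000
byte 3: 01101000 XOR 10001001 = 11100001
byte 4: 01001110 XOR 01101101 = 00100011
byte 5: 00101100 XOR 10100101 = 10001001
byte 6: 10010111 XOR 01011101 = 11001010
byte 7: 10000101 XOR 11000000 = 01000101
byte 8: 11011111 XOR 01011111 = 10000000
byte 9: 10001110 XOR 11101101 = 01100011
byte 10: 00010111 XOR 01110111 = 01100000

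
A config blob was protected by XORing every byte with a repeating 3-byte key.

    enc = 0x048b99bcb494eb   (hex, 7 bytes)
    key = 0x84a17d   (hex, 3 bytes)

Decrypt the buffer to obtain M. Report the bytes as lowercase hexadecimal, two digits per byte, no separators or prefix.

The 3-byte key repeats, so the effective keystream is 84 a1 7d 84 a1 7d 84.
byte 0: 00000100 xor 10000100 = 10000000
byte 1: 10001011 xor 10100001 = 00101010
byte 2: 10011001 xor 01111101 = 11100100
byte 3: 10111100 xor 10000100 = 00111000
byte 4: 10110100 xor 10100001 = 00010101
byte 5: 10010100 xor 01111101 = 11101001
byte 6: 11101011 xor 10000100 = 01101111

802ae43815e96f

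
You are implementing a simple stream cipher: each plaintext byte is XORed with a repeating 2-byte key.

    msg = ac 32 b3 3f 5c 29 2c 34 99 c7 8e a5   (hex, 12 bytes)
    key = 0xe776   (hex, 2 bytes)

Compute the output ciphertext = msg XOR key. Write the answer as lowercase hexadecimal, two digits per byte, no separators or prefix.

The 2-byte key repeats, so the effective keystream is e7 76 e7 76 e7 76 e7 76 e7 76 e7 76.
byte 0: ac ^ e7 = 4b
byte 1: 32 ^ 76 = 44
byte 2: b3 ^ e7 = 54
byte 3: 3f ^ 76 = 49
byte 4: 5c ^ e7 = bb
byte 5: 29 ^ 76 = 5f
byte 6: 2c ^ e7 = cb
byte 7: 34 ^ 76 = 42
byte 8: 99 ^ e7 = 7e
byte 9: c7 ^ 76 = b1
byte 10: 8e ^ e7 = 69
byte 11: a5 ^ 76 = d3

4b445449bb5fcb427eb169d3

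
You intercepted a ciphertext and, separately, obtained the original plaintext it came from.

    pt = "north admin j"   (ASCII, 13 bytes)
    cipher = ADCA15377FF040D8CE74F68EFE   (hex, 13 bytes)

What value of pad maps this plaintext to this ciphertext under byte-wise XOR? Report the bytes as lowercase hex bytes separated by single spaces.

Since cipher = pt ⊕ pad, XORing both sides with pt gives pad = pt ⊕ cipher.
byte 0: 6e XOR ad = c3
byte 1: 6f XOR ca = a5
byte 2: 72 XOR 15 = 67
byte 3: 74 XOR 37 = 43
byte 4: 68 XOR 7f = 17
byte 5: 20 XOR f0 = d0
byte 6: 61 XOR 40 = 21
byte 7: 64 XOR d8 = bc
byte 8: 6d XOR ce = a3
byte 9: 69 XOR 74 = 1d
byte 10: 6e XOR f6 = 98
byte 11: 20 XOR 8e = ae
byte 12: 6a XOR fe = 94

c3 a5 67 43 17 d0 21 bc a3 1d 98 ae 94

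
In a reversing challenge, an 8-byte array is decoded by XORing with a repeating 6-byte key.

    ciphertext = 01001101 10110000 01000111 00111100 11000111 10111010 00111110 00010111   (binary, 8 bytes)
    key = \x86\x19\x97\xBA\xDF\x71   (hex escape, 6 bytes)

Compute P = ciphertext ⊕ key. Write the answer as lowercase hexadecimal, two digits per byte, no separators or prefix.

The 6-byte key repeats, so the effective keystream is 86 19 97 ba df 71 86 19.
byte 0: 4d xor 86 = cb
byte 1: b0 xor 19 = a9
byte 2: 47 xor 97 = d0
byte 3: 3c xor ba = 86
byte 4: c7 xor df = 18
byte 5: ba xor 71 = cb
byte 6: 3e xor 86 = b8
byte 7: 17 xor 19 = 0e

cba9d08618cbb80e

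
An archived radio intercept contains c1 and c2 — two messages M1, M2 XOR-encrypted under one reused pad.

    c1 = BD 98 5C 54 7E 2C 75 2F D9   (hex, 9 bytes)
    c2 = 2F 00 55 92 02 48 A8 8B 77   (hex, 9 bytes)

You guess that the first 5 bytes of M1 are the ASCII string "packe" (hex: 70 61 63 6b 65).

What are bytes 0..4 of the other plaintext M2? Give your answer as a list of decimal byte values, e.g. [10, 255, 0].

First, c1 ⊕ c2 = (M1 ⊕ K) ⊕ (M2 ⊕ K) = M1 ⊕ M2, so the key drops out. Then M2 = (M1 ⊕ M2) ⊕ M1 over the first 5 bytes.
byte 0: (bd xor 2f) xor 70 = 92 xor 70 = e2
byte 1: (98 xor 00) xor 61 = 98 xor 61 = f9
byte 2: (5c xor 55) xor 63 = 09 xor 63 = 6a
byte 3: (54 xor 92) xor 6b = c6 xor 6b = ad
byte 4: (7e xor 02) xor 65 = 7c xor 65 = 19

[226, 249, 106, 173, 25]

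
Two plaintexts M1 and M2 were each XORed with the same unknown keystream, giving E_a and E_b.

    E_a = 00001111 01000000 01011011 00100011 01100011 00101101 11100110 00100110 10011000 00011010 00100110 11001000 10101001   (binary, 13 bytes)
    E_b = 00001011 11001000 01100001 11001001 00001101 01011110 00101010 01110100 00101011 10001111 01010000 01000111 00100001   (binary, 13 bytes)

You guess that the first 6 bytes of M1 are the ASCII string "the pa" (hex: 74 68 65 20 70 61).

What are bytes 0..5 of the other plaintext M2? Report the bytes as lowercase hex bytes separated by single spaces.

First, E_a ⊕ E_b = (M1 ⊕ K) ⊕ (M2 ⊕ K) = M1 ⊕ M2, so the key drops out. Then M2 = (M1 ⊕ M2) ⊕ M1 over the first 6 bytes.
byte 0: (0f xor 0b) xor 74 = 04 xor 74 = 70
byte 1: (40 xor c8) xor 68 = 88 xor 68 = e0
byte 2: (5b xor 61) xor 65 = 3a xor 65 = 5f
byte 3: (23 xor c9) xor 20 = ea xor 20 = ca
byte 4: (63 xor 0d) xor 70 = 6e xor 70 = 1e
byte 5: (2d xor 5e) xor 61 = 73 xor 61 = 12

70 e0 5f ca 1e 12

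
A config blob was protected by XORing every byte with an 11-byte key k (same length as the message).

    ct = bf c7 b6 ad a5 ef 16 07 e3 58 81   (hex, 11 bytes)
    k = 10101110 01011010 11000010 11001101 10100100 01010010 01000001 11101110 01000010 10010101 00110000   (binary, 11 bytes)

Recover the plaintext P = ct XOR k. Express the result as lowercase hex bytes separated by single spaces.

11 9d 74 60 01 bd 57 e9 a1 cd b1

bf xor ae = 11
c7 xor 5a = 9d
b6 xor c2 = 74
ad xor cd = 60
a5 xor a4 = 01
ef xor 52 = bd
16 xor 41 = 57
07 xor ee = e9
e3 xor 42 = a1
58 xor 95 = cd
81 xor 30 = b1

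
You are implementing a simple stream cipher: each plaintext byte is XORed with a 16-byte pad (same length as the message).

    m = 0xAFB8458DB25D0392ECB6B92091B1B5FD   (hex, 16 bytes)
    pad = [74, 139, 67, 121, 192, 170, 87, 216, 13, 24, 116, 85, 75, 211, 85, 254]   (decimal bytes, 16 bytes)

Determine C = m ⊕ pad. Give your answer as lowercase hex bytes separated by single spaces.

af XOR 4a = e5
b8 XOR 8b = 33
45 XOR 43 = 06
8d XOR 79 = f4
b2 XOR c0 = 72
5d XOR aa = f7
03 XOR 57 = 54
92 XOR d8 = 4a
ec XOR 0d = e1
b6 XOR 18 = ae
b9 XOR 74 = cd
20 XOR 55 = 75
91 XOR 4b = da
b1 XOR d3 = 62
b5 XOR 55 = e0
fd XOR fe = 03

e5 33 06 f4 72 f7 54 4a e1 ae cd 75 da 62 e0 03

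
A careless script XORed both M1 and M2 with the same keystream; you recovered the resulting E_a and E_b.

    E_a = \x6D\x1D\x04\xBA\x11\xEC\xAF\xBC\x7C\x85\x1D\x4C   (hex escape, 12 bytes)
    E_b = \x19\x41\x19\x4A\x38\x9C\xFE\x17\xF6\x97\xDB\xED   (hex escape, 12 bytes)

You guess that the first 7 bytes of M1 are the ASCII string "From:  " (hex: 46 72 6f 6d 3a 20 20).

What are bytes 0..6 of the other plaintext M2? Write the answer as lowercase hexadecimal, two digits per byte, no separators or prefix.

322e729d135071

First, E_a ⊕ E_b = (M1 ⊕ K) ⊕ (M2 ⊕ K) = M1 ⊕ M2, so the key drops out. Then M2 = (M1 ⊕ M2) ⊕ M1 over the first 7 bytes.
byte 0: (6d XOR 19) XOR 46 = 74 XOR 46 = 32
byte 1: (1d XOR 41) XOR 72 = 5c XOR 72 = 2e
byte 2: (04 XOR 19) XOR 6f = 1d XOR 6f = 72
byte 3: (ba XOR 4a) XOR 6d = f0 XOR 6d = 9d
byte 4: (11 XOR 38) XOR 3a = 29 XOR 3a = 13
byte 5: (ec XOR 9c) XOR 20 = 70 XOR 20 = 50
byte 6: (af XOR fe) XOR 20 = 51 XOR 20 = 71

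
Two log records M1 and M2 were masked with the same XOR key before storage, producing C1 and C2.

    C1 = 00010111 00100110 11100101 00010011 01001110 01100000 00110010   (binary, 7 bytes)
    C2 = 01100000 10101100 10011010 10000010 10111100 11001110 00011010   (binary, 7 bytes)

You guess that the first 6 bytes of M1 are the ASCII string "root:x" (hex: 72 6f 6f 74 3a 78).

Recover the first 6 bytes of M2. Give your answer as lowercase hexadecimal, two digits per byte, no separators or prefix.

05e510e5c8d6

First, C1 ⊕ C2 = (M1 ⊕ K) ⊕ (M2 ⊕ K) = M1 ⊕ M2, so the key drops out. Then M2 = (M1 ⊕ M2) ⊕ M1 over the first 6 bytes.
byte 0: (17 xor 60) xor 72 = 77 xor 72 = 05
byte 1: (26 xor ac) xor 6f = 8a xor 6f = e5
byte 2: (e5 xor 9a) xor 6f = 7f xor 6f = 10
byte 3: (13 xor 82) xor 74 = 91 xor 74 = e5
byte 4: (4e xor bc) xor 3a = f2 xor 3a = c8
byte 5: (60 xor ce) xor 78 = ae xor 78 = d6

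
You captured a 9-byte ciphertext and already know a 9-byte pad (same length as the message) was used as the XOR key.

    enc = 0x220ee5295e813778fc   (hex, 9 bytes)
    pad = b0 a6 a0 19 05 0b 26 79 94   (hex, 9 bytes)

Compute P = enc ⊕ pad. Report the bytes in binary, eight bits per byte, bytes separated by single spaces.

10010010 10101000 01000101 00110000 01011011 10001010 00010001 00000001 01101000

byte 0: 00100010 ⊕ 10110000 = 10010010
byte 1: 00001110 ⊕ 10100110 = 10101000
byte 2: 11100101 ⊕ 10100000 = 01000101
byte 3: 00101001 ⊕ 00011001 = 00110000
byte 4: 01011110 ⊕ 00000101 = 01011011
byte 5: 10000001 ⊕ 00001011 = 10001010
byte 6: 00110111 ⊕ 00100110 = 00010001
byte 7: 01111000 ⊕ 01111001 = 00000001
byte 8: 11111100 ⊕ 10010100 = 01101000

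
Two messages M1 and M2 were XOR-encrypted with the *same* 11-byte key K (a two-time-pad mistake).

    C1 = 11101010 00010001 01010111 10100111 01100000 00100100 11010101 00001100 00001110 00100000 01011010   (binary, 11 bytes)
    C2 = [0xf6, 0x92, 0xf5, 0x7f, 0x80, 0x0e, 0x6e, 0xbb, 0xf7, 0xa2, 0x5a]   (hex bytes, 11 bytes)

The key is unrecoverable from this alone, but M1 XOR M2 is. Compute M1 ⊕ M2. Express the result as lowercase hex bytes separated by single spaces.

1c 83 a2 d8 e0 2a bb b7 f9 82 00

C1 ⊕ C2 = (M1 ⊕ K) ⊕ (M2 ⊕ K) = M1 ⊕ M2 — the shared key cancels under XOR.
byte 0: ea xor f6 = 1c
byte 1: 11 xor 92 = 83
byte 2: 57 xor f5 = a2
byte 3: a7 xor 7f = d8
byte 4: 60 xor 80 = e0
byte 5: 24 xor 0e = 2a
byte 6: d5 xor 6e = bb
byte 7: 0c xor bb = b7
byte 8: 0e xor f7 = f9
byte 9: 20 xor a2 = 82
byte 10: 5a xor 5a = 00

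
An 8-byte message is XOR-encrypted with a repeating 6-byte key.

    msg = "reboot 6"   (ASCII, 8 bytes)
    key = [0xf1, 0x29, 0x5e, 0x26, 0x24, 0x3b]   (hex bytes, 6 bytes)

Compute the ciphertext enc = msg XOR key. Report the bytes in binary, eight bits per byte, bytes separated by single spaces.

10000011 01001100 00111100 01001001 01001011 01001111 11010001 00011111

The 6-byte key repeats, so the effective keystream is f1 29 5e 26 24 3b f1 29.
byte 0: 114 ^ 241 = 131
byte 1: 101 ^  41 =  76
byte 2:  98 ^  94 =  60
byte 3: 111 ^  38 =  73
byte 4: 111 ^  36 =  75
byte 5: 116 ^  59 =  79
byte 6:  32 ^ 241 = 209
byte 7:  54 ^  41 =  31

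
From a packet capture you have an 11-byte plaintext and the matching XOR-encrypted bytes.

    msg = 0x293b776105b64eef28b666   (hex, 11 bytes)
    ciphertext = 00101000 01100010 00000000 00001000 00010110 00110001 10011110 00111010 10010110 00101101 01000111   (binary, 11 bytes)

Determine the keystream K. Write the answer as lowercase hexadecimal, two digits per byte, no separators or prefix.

015977691387d0d5be9b21

Since ciphertext = msg ⊕ K, XORing both sides with msg gives K = msg ⊕ ciphertext.
byte 0: 29 ^ 28 = 01
byte 1: 3b ^ 62 = 59
byte 2: 77 ^ 00 = 77
byte 3: 61 ^ 08 = 69
byte 4: 05 ^ 16 = 13
byte 5: b6 ^ 31 = 87
byte 6: 4e ^ 9e = d0
byte 7: ef ^ 3a = d5
byte 8: 28 ^ 96 = be
byte 9: b6 ^ 2d = 9b
byte 10: 66 ^ 47 = 21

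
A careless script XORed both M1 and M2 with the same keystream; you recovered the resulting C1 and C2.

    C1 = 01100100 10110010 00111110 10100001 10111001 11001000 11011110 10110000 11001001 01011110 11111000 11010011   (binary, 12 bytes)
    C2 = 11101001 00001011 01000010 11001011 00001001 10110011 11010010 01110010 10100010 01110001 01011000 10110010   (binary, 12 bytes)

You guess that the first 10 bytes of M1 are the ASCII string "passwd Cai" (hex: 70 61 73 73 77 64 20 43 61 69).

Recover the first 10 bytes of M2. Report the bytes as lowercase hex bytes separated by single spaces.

fd d8 0f 19 c7 1f 2c 81 0a 46

First, C1 ⊕ C2 = (M1 ⊕ K) ⊕ (M2 ⊕ K) = M1 ⊕ M2, so the key drops out. Then M2 = (M1 ⊕ M2) ⊕ M1 over the first 10 bytes.
byte 0: (64 ⊕ e9) ⊕ 70 = 8d ⊕ 70 = fd
byte 1: (b2 ⊕ 0b) ⊕ 61 = b9 ⊕ 61 = d8
byte 2: (3e ⊕ 42) ⊕ 73 = 7c ⊕ 73 = 0f
byte 3: (a1 ⊕ cb) ⊕ 73 = 6a ⊕ 73 = 19
byte 4: (b9 ⊕ 09) ⊕ 77 = b0 ⊕ 77 = c7
byte 5: (c8 ⊕ b3) ⊕ 64 = 7b ⊕ 64 = 1f
byte 6: (de ⊕ d2) ⊕ 20 = 0c ⊕ 20 = 2c
byte 7: (b0 ⊕ 72) ⊕ 43 = c2 ⊕ 43 = 81
byte 8: (c9 ⊕ a2) ⊕ 61 = 6b ⊕ 61 = 0a
byte 9: (5e ⊕ 71) ⊕ 69 = 2f ⊕ 69 = 46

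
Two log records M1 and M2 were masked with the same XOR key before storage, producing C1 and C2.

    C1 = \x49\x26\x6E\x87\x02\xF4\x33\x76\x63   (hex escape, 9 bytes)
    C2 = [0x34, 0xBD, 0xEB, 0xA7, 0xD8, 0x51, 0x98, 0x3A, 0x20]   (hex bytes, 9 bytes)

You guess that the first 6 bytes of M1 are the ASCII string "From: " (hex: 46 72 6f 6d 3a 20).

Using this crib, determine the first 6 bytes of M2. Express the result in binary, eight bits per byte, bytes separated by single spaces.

00111011 11101001 11101010 01001101 11100000 10000101

First, C1 ⊕ C2 = (M1 ⊕ K) ⊕ (M2 ⊕ K) = M1 ⊕ M2, so the key drops out. Then M2 = (M1 ⊕ M2) ⊕ M1 over the first 6 bytes.
byte 0: (49 xor 34) xor 46 = 7d xor 46 = 3b
byte 1: (26 xor bd) xor 72 = 9b xor 72 = e9
byte 2: (6e xor eb) xor 6f = 85 xor 6f = ea
byte 3: (87 xor a7) xor 6d = 20 xor 6d = 4d
byte 4: (02 xor d8) xor 3a = da xor 3a = e0
byte 5: (f4 xor 51) xor 20 = a5 xor 20 = 85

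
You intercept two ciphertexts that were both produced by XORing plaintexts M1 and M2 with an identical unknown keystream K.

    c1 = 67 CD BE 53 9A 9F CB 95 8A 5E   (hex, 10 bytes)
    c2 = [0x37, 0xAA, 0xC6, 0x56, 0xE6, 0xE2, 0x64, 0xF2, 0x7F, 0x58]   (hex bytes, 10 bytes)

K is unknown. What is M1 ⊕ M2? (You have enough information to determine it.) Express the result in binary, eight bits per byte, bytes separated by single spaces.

c1 ⊕ c2 = (M1 ⊕ K) ⊕ (M2 ⊕ K) = M1 ⊕ M2 — the shared key cancels under XOR.
67 ⊕ 37 = 50
cd ⊕ aa = 67
be ⊕ c6 = 78
53 ⊕ 56 = 05
9a ⊕ e6 = 7c
9f ⊕ e2 = 7d
cb ⊕ 64 = af
95 ⊕ f2 = 67
8a ⊕ 7f = f5
5e ⊕ 58 = 06

01010000 01100111 01111000 00000101 01111100 01111101 10101111 01100111 11110101 00000110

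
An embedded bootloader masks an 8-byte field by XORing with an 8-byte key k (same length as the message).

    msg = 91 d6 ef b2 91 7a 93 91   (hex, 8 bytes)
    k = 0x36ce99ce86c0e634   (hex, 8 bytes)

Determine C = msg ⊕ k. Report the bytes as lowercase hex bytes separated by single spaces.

byte 0: 91 xor 36 = a7
byte 1: d6 xor ce = 18
byte 2: ef xor 99 = 76
byte 3: b2 xor ce = 7c
byte 4: 91 xor 86 = 17
byte 5: 7a xor c0 = ba
byte 6: 93 xor e6 = 75
byte 7: 91 xor 34 = a5

a7 18 76 7c 17 ba 75 a5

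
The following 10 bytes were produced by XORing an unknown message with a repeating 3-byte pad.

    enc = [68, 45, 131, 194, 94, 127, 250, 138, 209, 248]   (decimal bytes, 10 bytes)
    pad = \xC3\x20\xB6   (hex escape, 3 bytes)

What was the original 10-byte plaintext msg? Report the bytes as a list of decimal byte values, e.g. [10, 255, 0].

The 3-byte key repeats, so the effective keystream is c3 20 b6 c3 20 b6 c3 20 b6 c3.
byte 0: 01000100 ⊕ 11000011 = 10000111
byte 1: 00101101 ⊕ 00100000 = 00001101
byte 2: 10000011 ⊕ 10110110 = 00110101
byte 3: 11000010 ⊕ 11000011 = 00000001
byte 4: 01011110 ⊕ 00100000 = 01111110
byte 5: 01111111 ⊕ 10110110 = 11001001
byte 6: 11111010 ⊕ 11000011 = 00111001
byte 7: 10001010 ⊕ 00100000 = 10101010
byte 8: 11010001 ⊕ 10110110 = 01100111
byte 9: 11111000 ⊕ 11000011 = 00111011

[135, 13, 53, 1, 126, 201, 57, 170, 103, 59]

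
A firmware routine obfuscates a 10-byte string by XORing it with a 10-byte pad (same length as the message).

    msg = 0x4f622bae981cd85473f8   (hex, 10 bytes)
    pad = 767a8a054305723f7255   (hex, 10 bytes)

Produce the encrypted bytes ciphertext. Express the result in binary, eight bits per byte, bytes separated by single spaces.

00111001 00011000 10100001 10101011 11011011 00011001 10101010 01101011 00000001 10101101

4f ^ 76 = 39
62 ^ 7a = 18
2b ^ 8a = a1
ae ^ 05 = ab
98 ^ 43 = db
1c ^ 05 = 19
d8 ^ 72 = aa
54 ^ 3f = 6b
73 ^ 72 = 01
f8 ^ 55 = ad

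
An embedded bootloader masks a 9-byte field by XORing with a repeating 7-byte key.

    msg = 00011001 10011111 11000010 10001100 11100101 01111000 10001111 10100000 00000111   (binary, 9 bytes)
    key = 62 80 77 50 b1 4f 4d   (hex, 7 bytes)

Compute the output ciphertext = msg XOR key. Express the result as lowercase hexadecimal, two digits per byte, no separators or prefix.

The 7-byte key repeats, so the effective keystream is 62 80 77 50 b1 4f 4d 62 80.
byte 0: 19 ⊕ 62 = 7b
byte 1: 9f ⊕ 80 = 1f
byte 2: c2 ⊕ 77 = b5
byte 3: 8c ⊕ 50 = dc
byte 4: e5 ⊕ b1 = 54
byte 5: 78 ⊕ 4f = 37
byte 6: 8f ⊕ 4d = c2
byte 7: a0 ⊕ 62 = c2
byte 8: 07 ⊕ 80 = 87

7b1fb5dc5437c2c287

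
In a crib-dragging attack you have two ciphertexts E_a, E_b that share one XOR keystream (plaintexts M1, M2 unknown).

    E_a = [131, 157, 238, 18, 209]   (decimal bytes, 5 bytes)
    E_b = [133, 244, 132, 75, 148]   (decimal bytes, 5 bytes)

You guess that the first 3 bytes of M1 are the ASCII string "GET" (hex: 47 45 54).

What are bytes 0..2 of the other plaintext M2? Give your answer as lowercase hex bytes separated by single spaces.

First, E_a ⊕ E_b = (M1 ⊕ K) ⊕ (M2 ⊕ K) = M1 ⊕ M2, so the key drops out. Then M2 = (M1 ⊕ M2) ⊕ M1 over the first 3 bytes.
byte 0: (83 ⊕ 85) ⊕ 47 = 06 ⊕ 47 = 41
byte 1: (9d ⊕ f4) ⊕ 45 = 69 ⊕ 45 = 2c
byte 2: (ee ⊕ 84) ⊕ 54 = 6a ⊕ 54 = 3e

41 2c 3e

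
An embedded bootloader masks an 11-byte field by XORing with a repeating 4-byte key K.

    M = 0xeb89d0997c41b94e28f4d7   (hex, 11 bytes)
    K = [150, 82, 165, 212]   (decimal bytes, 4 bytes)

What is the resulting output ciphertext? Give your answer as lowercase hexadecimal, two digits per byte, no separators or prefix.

The 4-byte key repeats, so the effective keystream is 96 52 a5 d4 96 52 a5 d4 96 52 a5.
byte 0: eb xor 96 = 7d
byte 1: 89 xor 52 = db
byte 2: d0 xor a5 = 75
byte 3: 99 xor d4 = 4d
byte 4: 7c xor 96 = ea
byte 5: 41 xor 52 = 13
byte 6: b9 xor a5 = 1c
byte 7: 4e xor d4 = 9a
byte 8: 28 xor 96 = be
byte 9: f4 xor 52 = a6
byte 10: d7 xor a5 = 72

7ddb754dea131c9abea672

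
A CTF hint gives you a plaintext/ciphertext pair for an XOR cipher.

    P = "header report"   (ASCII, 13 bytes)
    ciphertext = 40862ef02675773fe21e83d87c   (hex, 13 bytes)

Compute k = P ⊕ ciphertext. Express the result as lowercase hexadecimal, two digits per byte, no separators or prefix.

28e34f944307574d876eecaa08

Since ciphertext = P ⊕ k, XORing both sides with P gives k = P ⊕ ciphertext.
68 XOR 40 = 28
65 XOR 86 = e3
61 XOR 2e = 4f
64 XOR f0 = 94
65 XOR 26 = 43
72 XOR 75 = 07
20 XOR 77 = 57
72 XOR 3f = 4d
65 XOR e2 = 87
70 XOR 1e = 6e
6f XOR 83 = ec
72 XOR d8 = aa
74 XOR 7c = 08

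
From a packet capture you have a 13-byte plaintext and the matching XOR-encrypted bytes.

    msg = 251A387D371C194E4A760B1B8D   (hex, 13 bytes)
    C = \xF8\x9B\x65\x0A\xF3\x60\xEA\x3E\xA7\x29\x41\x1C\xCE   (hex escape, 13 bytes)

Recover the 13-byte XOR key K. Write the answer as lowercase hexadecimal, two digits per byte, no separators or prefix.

Since C = msg ⊕ K, XORing both sides with msg gives K = msg ⊕ C.
25 ^ f8 = dd
1a ^ 9b = 81
38 ^ 65 = 5d
7d ^ 0a = 77
37 ^ f3 = c4
1c ^ 60 = 7c
19 ^ ea = f3
4e ^ 3e = 70
4a ^ a7 = ed
76 ^ 29 = 5f
0b ^ 41 = 4a
1b ^ 1c = 07
8d ^ ce = 43

dd815d77c47cf370ed5f4a0743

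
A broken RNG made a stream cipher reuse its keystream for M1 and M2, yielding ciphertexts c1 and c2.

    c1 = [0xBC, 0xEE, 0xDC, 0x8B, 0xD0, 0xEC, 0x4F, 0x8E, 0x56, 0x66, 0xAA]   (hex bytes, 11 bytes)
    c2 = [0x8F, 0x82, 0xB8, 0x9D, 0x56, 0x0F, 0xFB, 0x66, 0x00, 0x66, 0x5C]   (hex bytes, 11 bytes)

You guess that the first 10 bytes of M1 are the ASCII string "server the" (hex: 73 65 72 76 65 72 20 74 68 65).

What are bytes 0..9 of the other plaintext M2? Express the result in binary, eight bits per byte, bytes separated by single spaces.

01000000 00001001 00010110 01100000 11100011 10010001 10010100 10011100 00111110 01100101

First, c1 ⊕ c2 = (M1 ⊕ K) ⊕ (M2 ⊕ K) = M1 ⊕ M2, so the key drops out. Then M2 = (M1 ⊕ M2) ⊕ M1 over the first 10 bytes.
byte 0: (bc ^ 8f) ^ 73 = 33 ^ 73 = 40
byte 1: (ee ^ 82) ^ 65 = 6c ^ 65 = 09
byte 2: (dc ^ b8) ^ 72 = 64 ^ 72 = 16
byte 3: (8b ^ 9d) ^ 76 = 16 ^ 76 = 60
byte 4: (d0 ^ 56) ^ 65 = 86 ^ 65 = e3
byte 5: (ec ^ 0f) ^ 72 = e3 ^ 72 = 91
byte 6: (4f ^ fb) ^ 20 = b4 ^ 20 = 94
byte 7: (8e ^ 66) ^ 74 = e8 ^ 74 = 9c
byte 8: (56 ^ 00) ^ 68 = 56 ^ 68 = 3e
byte 9: (66 ^ 66) ^ 65 = 00 ^ 65 = 65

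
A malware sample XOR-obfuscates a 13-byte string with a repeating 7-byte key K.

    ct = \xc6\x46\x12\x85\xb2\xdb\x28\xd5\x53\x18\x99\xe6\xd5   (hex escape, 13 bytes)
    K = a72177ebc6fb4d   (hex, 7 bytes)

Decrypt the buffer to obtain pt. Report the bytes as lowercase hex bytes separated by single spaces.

61 67 65 6e 74 20 65 72 72 6f 72 20 2e

The 7-byte key repeats, so the effective keystream is a7 21 77 eb c6 fb 4d a7 21 77 eb c6 fb.
byte 0: c6 XOR a7 = 61
byte 1: 46 XOR 21 = 67
byte 2: 12 XOR 77 = 65
byte 3: 85 XOR eb = 6e
byte 4: b2 XOR c6 = 74
byte 5: db XOR fb = 20
byte 6: 28 XOR 4d = 65
byte 7: d5 XOR a7 = 72
byte 8: 53 XOR 21 = 72
byte 9: 18 XOR 77 = 6f
byte 10: 99 XOR eb = 72
byte 11: e6 XOR c6 = 20
byte 12: d5 XOR fb = 2e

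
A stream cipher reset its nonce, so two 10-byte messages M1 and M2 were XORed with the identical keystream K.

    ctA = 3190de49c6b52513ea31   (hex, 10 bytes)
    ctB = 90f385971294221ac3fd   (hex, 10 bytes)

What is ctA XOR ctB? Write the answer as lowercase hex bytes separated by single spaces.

a1 63 5b de d4 21 07 09 29 cc

ctA ⊕ ctB = (M1 ⊕ K) ⊕ (M2 ⊕ K) = M1 ⊕ M2 — the shared key cancels under XOR.
31 XOR 90 = a1
90 XOR f3 = 63
de XOR 85 = 5b
49 XOR 97 = de
c6 XOR 12 = d4
b5 XOR 94 = 21
25 XOR 22 = 07
13 XOR 1a = 09
ea XOR c3 = 29
31 XOR fd = cc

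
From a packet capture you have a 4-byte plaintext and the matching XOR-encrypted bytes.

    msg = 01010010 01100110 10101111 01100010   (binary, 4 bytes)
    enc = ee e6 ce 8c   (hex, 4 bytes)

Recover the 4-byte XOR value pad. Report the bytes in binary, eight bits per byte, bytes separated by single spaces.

Since enc = msg ⊕ pad, XORing both sides with msg gives pad = msg ⊕ enc.
52 ^ ee = bc
66 ^ e6 = 80
af ^ ce = 61
62 ^ 8c = ee

10111100 10000000 01100001 11101110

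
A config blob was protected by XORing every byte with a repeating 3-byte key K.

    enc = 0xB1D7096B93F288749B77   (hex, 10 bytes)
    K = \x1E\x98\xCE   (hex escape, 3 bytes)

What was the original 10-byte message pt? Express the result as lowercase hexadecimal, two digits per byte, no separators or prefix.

af4fc7750b3c96ec5569

The 3-byte key repeats, so the effective keystream is 1e 98 ce 1e 98 ce 1e 98 ce 1e.
byte 0: 10110001 ^ 00011110 = 10101111
byte 1: 11010111 ^ 10011000 = 01001111
byte 2: 00001001 ^ 11001110 = 11000111
byte 3: 01101011 ^ 00011110 = 01110101
byte 4: 10010011 ^ 10011000 = 00001011
byte 5: 11110010 ^ 11001110 = 00111100
byte 6: 10001000 ^ 00011110 = 10010110
byte 7: 01110100 ^ 10011000 = 11101100
byte 8: 10011011 ^ 11001110 = 01010101
byte 9: 01110111 ^ 00011110 = 01101001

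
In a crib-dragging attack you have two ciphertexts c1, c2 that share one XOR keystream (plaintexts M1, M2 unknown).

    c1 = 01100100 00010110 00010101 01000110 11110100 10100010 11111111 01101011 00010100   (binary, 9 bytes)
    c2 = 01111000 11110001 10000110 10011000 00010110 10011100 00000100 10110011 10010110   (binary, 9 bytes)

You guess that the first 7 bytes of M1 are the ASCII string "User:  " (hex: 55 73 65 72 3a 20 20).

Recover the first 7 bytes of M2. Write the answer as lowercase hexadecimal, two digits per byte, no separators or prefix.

4994f6acd81edb

First, c1 ⊕ c2 = (M1 ⊕ K) ⊕ (M2 ⊕ K) = M1 ⊕ M2, so the key drops out. Then M2 = (M1 ⊕ M2) ⊕ M1 over the first 7 bytes.
byte 0: (64 ^ 78) ^ 55 = 1c ^ 55 = 49
byte 1: (16 ^ f1) ^ 73 = e7 ^ 73 = 94
byte 2: (15 ^ 86) ^ 65 = 93 ^ 65 = f6
byte 3: (46 ^ 98) ^ 72 = de ^ 72 = ac
byte 4: (f4 ^ 16) ^ 3a = e2 ^ 3a = d8
byte 5: (a2 ^ 9c) ^ 20 = 3e ^ 20 = 1e
byte 6: (ff ^ 04) ^ 20 = fb ^ 20 = db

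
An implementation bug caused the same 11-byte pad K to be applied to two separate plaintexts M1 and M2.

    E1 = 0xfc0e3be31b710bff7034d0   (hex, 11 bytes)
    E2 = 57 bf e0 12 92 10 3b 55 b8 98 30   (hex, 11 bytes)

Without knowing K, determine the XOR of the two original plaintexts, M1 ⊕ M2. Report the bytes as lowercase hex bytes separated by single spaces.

ab b1 db f1 89 61 30 aa c8 ac e0

E1 ⊕ E2 = (M1 ⊕ K) ⊕ (M2 ⊕ K) = M1 ⊕ M2 — the shared key cancels under XOR.
fc ^ 57 = ab
0e ^ bf = b1
3b ^ e0 = db
e3 ^ 12 = f1
1b ^ 92 = 89
71 ^ 10 = 61
0b ^ 3b = 30
ff ^ 55 = aa
70 ^ b8 = c8
34 ^ 98 = ac
d0 ^ 30 = e0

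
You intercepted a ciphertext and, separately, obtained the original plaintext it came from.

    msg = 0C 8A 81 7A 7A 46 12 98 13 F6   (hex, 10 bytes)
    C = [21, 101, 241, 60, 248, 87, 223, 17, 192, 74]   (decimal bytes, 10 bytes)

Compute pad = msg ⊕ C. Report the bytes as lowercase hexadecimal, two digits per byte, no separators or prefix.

19ef70468211cd89d3bc

Since C = msg ⊕ pad, XORing both sides with msg gives pad = msg ⊕ C.
0c ⊕ 15 = 19
8a ⊕ 65 = ef
81 ⊕ f1 = 70
7a ⊕ 3c = 46
7a ⊕ f8 = 82
46 ⊕ 57 = 11
12 ⊕ df = cd
98 ⊕ 11 = 89
13 ⊕ c0 = d3
f6 ⊕ 4a = bc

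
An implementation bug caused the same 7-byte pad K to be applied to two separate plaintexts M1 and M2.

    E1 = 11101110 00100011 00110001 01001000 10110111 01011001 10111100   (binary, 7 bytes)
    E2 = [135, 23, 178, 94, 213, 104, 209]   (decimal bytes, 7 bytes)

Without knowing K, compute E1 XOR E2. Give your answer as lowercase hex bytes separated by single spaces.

E1 ⊕ E2 = (M1 ⊕ K) ⊕ (M2 ⊕ K) = M1 ⊕ M2 — the shared key cancels under XOR.
11101110 ⊕ 10000111 = 01101001
00100011 ⊕ 00010111 = 00110100
00110001 ⊕ 10110010 = 10000011
01001000 ⊕ 01011110 = 00010110
10110111 ⊕ 11010101 = 01100010
01011001 ⊕ 01101000 = 00110001
10111100 ⊕ 11010001 = 01101101

69 34 83 16 62 31 6d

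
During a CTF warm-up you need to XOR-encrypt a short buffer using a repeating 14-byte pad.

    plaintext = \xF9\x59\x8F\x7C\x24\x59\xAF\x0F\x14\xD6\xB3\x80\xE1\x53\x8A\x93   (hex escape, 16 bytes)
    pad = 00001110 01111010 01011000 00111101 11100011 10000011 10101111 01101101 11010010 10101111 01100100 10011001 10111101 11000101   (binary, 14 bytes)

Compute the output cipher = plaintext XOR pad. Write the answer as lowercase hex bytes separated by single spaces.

The 14-byte key repeats, so the effective keystream is 0e 7a 58 3d e3 83 af 6d d2 af 64 99 bd c5 0e 7a.
byte 0: f9 ^ 0e = f7
byte 1: 59 ^ 7a = 23
byte 2: 8f ^ 58 = d7
byte 3: 7c ^ 3d = 41
byte 4: 24 ^ e3 = c7
byte 5: 59 ^ 83 = da
byte 6: af ^ af = 00
byte 7: 0f ^ 6d = 62
byte 8: 14 ^ d2 = c6
byte 9: d6 ^ af = 79
byte 10: b3 ^ 64 = d7
byte 11: 80 ^ 99 = 19
byte 12: e1 ^ bd = 5c
byte 13: 53 ^ c5 = 96
byte 14: 8a ^ 0e = 84
byte 15: 93 ^ 7a = e9

f7 23 d7 41 c7 da 00 62 c6 79 d7 19 5c 96 84 e9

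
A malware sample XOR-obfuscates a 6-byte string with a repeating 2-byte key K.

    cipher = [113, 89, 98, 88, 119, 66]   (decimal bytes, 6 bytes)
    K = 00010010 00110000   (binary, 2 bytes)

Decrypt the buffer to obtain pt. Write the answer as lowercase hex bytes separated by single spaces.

63 69 70 68 65 72

The 2-byte key repeats, so the effective keystream is 12 30 12 30 12 30.
byte 0: 71 XOR 12 = 63
byte 1: 59 XOR 30 = 69
byte 2: 62 XOR 12 = 70
byte 3: 58 XOR 30 = 68
byte 4: 77 XOR 12 = 65
byte 5: 42 XOR 30 = 72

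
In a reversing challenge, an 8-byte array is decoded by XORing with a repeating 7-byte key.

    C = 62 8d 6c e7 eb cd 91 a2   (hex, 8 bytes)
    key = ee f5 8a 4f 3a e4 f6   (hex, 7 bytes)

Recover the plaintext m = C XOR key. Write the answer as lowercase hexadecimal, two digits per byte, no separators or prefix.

8c78e6a8d129674c

The 7-byte key repeats, so the effective keystream is ee f5 8a 4f 3a e4 f6 ee.
byte 0:  98 XOR 238 = 140
byte 1: 141 XOR 245 = 120
byte 2: 108 XOR 138 = 230
byte 3: 231 XOR  79 = 168
byte 4: 235 XOR  58 = 209
byte 5: 205 XOR 228 =  41
byte 6: 145 XOR 246 = 103
byte 7: 162 XOR 238 =  76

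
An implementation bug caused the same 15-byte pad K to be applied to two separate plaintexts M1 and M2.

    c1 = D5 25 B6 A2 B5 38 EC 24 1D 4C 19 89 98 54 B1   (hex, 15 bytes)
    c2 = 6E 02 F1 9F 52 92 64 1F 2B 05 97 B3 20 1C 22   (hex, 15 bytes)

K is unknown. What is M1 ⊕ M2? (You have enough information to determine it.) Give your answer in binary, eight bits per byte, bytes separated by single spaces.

c1 ⊕ c2 = (M1 ⊕ K) ⊕ (M2 ⊕ K) = M1 ⊕ M2 — the shared key cancels under XOR.
d5 XOR 6e = bb
25 XOR 02 = 27
b6 XOR f1 = 47
a2 XOR 9f = 3d
b5 XOR 52 = e7
38 XOR 92 = aa
ec XOR 64 = 88
24 XOR 1f = 3b
1d XOR 2b = 36
4c XOR 05 = 49
19 XOR 97 = 8e
89 XOR b3 = 3a
98 XOR 20 = b8
54 XOR 1c = 48
b1 XOR 22 = 93

10111011 00100111 01000111 00111101 11100111 10101010 10001000 00111011 00110110 01001001 10001110 00111010 10111000 01001000 10010011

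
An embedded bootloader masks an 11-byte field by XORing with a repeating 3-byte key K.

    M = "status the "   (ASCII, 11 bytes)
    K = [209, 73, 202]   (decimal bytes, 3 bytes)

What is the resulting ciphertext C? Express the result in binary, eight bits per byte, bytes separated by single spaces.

10100010 00111101 10101011 10100101 00111100 10111001 11110001 00111101 10100010 10110100 01101001

The 3-byte key repeats, so the effective keystream is d1 49 ca d1 49 ca d1 49 ca d1 49.
byte 0: 73 xor d1 = a2
byte 1: 74 xor 49 = 3d
byte 2: 61 xor ca = ab
byte 3: 74 xor d1 = a5
byte 4: 75 xor 49 = 3c
byte 5: 73 xor ca = b9
byte 6: 20 xor d1 = f1
byte 7: 74 xor 49 = 3d
byte 8: 68 xor ca = a2
byte 9: 65 xor d1 = b4
byte 10: 20 xor 49 = 69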